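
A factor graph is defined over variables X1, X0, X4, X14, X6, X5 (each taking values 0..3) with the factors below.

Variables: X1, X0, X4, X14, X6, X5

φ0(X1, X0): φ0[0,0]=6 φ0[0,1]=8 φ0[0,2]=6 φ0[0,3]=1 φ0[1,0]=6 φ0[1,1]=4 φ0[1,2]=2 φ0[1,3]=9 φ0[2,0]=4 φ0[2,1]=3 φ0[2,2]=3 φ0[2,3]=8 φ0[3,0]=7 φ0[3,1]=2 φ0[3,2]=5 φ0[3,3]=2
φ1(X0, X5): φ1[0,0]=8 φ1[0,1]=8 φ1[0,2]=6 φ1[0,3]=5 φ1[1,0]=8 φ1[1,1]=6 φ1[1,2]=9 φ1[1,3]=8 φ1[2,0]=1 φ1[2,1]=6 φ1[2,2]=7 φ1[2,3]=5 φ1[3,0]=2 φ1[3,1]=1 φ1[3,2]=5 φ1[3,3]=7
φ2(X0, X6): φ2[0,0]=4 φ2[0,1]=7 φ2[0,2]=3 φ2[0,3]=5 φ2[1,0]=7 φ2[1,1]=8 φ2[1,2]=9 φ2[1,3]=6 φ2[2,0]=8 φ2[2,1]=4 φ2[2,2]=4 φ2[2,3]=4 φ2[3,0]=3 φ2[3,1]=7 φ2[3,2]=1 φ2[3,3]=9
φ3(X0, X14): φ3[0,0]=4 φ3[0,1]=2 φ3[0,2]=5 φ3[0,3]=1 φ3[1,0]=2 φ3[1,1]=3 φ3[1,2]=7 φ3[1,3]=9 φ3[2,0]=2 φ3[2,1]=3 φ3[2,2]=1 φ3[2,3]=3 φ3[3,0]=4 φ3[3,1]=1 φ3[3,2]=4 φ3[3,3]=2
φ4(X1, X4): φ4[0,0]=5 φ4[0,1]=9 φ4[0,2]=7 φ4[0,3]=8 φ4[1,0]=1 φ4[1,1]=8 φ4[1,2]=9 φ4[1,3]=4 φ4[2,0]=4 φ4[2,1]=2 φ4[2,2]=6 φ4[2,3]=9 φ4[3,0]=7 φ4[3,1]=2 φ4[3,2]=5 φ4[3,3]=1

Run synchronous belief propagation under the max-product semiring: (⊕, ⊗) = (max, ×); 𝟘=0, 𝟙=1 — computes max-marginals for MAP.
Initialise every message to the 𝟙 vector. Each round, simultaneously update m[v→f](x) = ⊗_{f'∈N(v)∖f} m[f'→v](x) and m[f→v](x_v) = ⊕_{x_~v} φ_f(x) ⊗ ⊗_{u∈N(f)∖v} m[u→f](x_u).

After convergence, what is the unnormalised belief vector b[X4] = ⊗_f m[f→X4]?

init: all messages = 𝟙 over 4 values
r1 m[φ0→X1] = [8, 9, 8, 7]
r1 m[φ0→X0] = [7, 8, 6, 9]
r1 m[φ1→X0] = [8, 9, 7, 7]
r1 m[φ1→X5] = [8, 8, 9, 8]
r1 m[φ2→X0] = [7, 9, 8, 9]
r1 m[φ2→X6] = [8, 8, 9, 9]
r1 m[φ3→X0] = [5, 9, 3, 4]
r1 m[φ3→X14] = [4, 3, 7, 9]
r1 m[φ4→X1] = [9, 9, 9, 7]
r1 m[φ4→X4] = [7, 9, 9, 9]
r1 m[X1→φ0] = [1, 1, 1, 1]
r1 m[X1→φ4] = [1, 1, 1, 1]
r1 m[X0→φ0] = [1, 1, 1, 1]
r1 m[X0→φ1] = [1, 1, 1, 1]
r1 m[X0→φ2] = [1, 1, 1, 1]
r1 m[X0→φ3] = [1, 1, 1, 1]
r1 m[X4→φ4] = [1, 1, 1, 1]
r1 m[X14→φ3] = [1, 1, 1, 1]
r1 m[X6→φ2] = [1, 1, 1, 1]
r1 m[X5→φ1] = [1, 1, 1, 1]
r2 m[φ0→X1] = [8, 9, 8, 7]
r2 m[φ0→X0] = [7, 8, 6, 9]
r2 m[φ1→X0] = [8, 9, 7, 7]
r2 m[φ1→X5] = [8, 8, 9, 8]
r2 m[φ2→X0] = [7, 9, 8, 9]
r2 m[φ2→X6] = [8, 8, 9, 9]
r2 m[φ3→X0] = [5, 9, 3, 4]
r2 m[φ3→X14] = [4, 3, 7, 9]
r2 m[φ4→X1] = [9, 9, 9, 7]
r2 m[φ4→X4] = [7, 9, 9, 9]
r2 m[X1→φ0] = [9, 9, 9, 7]
r2 m[X1→φ4] = [8, 9, 8, 7]
r2 m[X0→φ0] = [280, 729, 168, 252]
r2 m[X0→φ1] = [245, 648, 144, 324]
r2 m[X0→φ2] = [280, 648, 126, 252]
r2 m[X0→φ3] = [392, 648, 336, 567]
r2 m[X4→φ4] = [1, 1, 1, 1]
r2 m[X14→φ3] = [1, 1, 1, 1]
r2 m[X6→φ2] = [1, 1, 1, 1]
r2 m[X5→φ1] = [1, 1, 1, 1]
r3 m[φ0→X1] = [5832, 2916, 2187, 1960]
r3 m[φ0→X0] = [54, 72, 54, 81]
r3 m[φ1→X0] = [8, 9, 7, 7]
r3 m[φ1→X5] = [5184, 3888, 5832, 5184]
r3 m[φ2→X0] = [7, 9, 8, 9]
r3 m[φ2→X6] = [4536, 5184, 5832, 3888]
r3 m[φ3→X0] = [5, 9, 3, 4]
r3 m[φ3→X14] = [2268, 1944, 4536, 5832]
r3 m[φ4→X1] = [9, 9, 9, 7]
r3 m[φ4→X4] = [49, 72, 81, 72]
r3 m[X1→φ0] = [9, 9, 9, 7]
r3 m[X1→φ4] = [8, 9, 8, 7]
r3 m[X0→φ0] = [280, 729, 168, 252]
r3 m[X0→φ1] = [245, 648, 144, 324]
r3 m[X0→φ2] = [280, 648, 126, 252]
r3 m[X0→φ3] = [392, 648, 336, 567]
r3 m[X4→φ4] = [1, 1, 1, 1]
r3 m[X14→φ3] = [1, 1, 1, 1]
r3 m[X6→φ2] = [1, 1, 1, 1]
r3 m[X5→φ1] = [1, 1, 1, 1]
r4 m[φ0→X1] = [5832, 2916, 2187, 1960]
r4 m[φ0→X0] = [54, 72, 54, 81]
r4 m[φ1→X0] = [8, 9, 7, 7]
r4 m[φ1→X5] = [5184, 3888, 5832, 5184]
r4 m[φ2→X0] = [7, 9, 8, 9]
r4 m[φ2→X6] = [4536, 5184, 5832, 3888]
r4 m[φ3→X0] = [5, 9, 3, 4]
r4 m[φ3→X14] = [2268, 1944, 4536, 5832]
r4 m[φ4→X1] = [9, 9, 9, 7]
r4 m[φ4→X4] = [49, 72, 81, 72]
r4 m[X1→φ0] = [9, 9, 9, 7]
r4 m[X1→φ4] = [5832, 2916, 2187, 1960]
r4 m[X0→φ0] = [280, 729, 168, 252]
r4 m[X0→φ1] = [1890, 5832, 1296, 2916]
r4 m[X0→φ2] = [2160, 5832, 1134, 2268]
r4 m[X0→φ3] = [3024, 5832, 3024, 5103]
r4 m[X4→φ4] = [1, 1, 1, 1]
r4 m[X14→φ3] = [1, 1, 1, 1]
r4 m[X6→φ2] = [1, 1, 1, 1]
r4 m[X5→φ1] = [1, 1, 1, 1]
r5 m[φ0→X1] = [5832, 2916, 2187, 1960]
r5 m[φ0→X0] = [54, 72, 54, 81]
r5 m[φ1→X0] = [8, 9, 7, 7]
r5 m[φ1→X5] = [46656, 34992, 52488, 46656]
r5 m[φ2→X0] = [7, 9, 8, 9]
r5 m[φ2→X6] = [40824, 46656, 52488, 34992]
r5 m[φ3→X0] = [5, 9, 3, 4]
r5 m[φ3→X14] = [20412, 17496, 40824, 52488]
r5 m[φ4→X1] = [9, 9, 9, 7]
r5 m[φ4→X4] = [29160, 52488, 40824, 46656]
r5 m[X1→φ0] = [9, 9, 9, 7]
r5 m[X1→φ4] = [5832, 2916, 2187, 1960]
r5 m[X0→φ0] = [280, 729, 168, 252]
r5 m[X0→φ1] = [1890, 5832, 1296, 2916]
r5 m[X0→φ2] = [2160, 5832, 1134, 2268]
r5 m[X0→φ3] = [3024, 5832, 3024, 5103]
r5 m[X4→φ4] = [1, 1, 1, 1]
r5 m[X14→φ3] = [1, 1, 1, 1]
r5 m[X6→φ2] = [1, 1, 1, 1]
r5 m[X5→φ1] = [1, 1, 1, 1]
r6 m[φ0→X1] = [5832, 2916, 2187, 1960]
r6 m[φ0→X0] = [54, 72, 54, 81]
r6 m[φ1→X0] = [8, 9, 7, 7]
r6 m[φ1→X5] = [46656, 34992, 52488, 46656]
r6 m[φ2→X0] = [7, 9, 8, 9]
r6 m[φ2→X6] = [40824, 46656, 52488, 34992]
r6 m[φ3→X0] = [5, 9, 3, 4]
r6 m[φ3→X14] = [20412, 17496, 40824, 52488]
r6 m[φ4→X1] = [9, 9, 9, 7]
r6 m[φ4→X4] = [29160, 52488, 40824, 46656]
r6 m[X1→φ0] = [9, 9, 9, 7]
r6 m[X1→φ4] = [5832, 2916, 2187, 1960]
r6 m[X0→φ0] = [280, 729, 168, 252]
r6 m[X0→φ1] = [1890, 5832, 1296, 2916]
r6 m[X0→φ2] = [2160, 5832, 1134, 2268]
r6 m[X0→φ3] = [3024, 5832, 3024, 5103]
r6 m[X4→φ4] = [1, 1, 1, 1]
r6 m[X14→φ3] = [1, 1, 1, 1]
r6 m[X6→φ2] = [1, 1, 1, 1]
r6 m[X5→φ1] = [1, 1, 1, 1]
fixed point reached at round 6
b[X4] = ⊗ incoming = [29160, 52488, 40824, 46656]

b[X4] = [29160, 52488, 40824, 46656]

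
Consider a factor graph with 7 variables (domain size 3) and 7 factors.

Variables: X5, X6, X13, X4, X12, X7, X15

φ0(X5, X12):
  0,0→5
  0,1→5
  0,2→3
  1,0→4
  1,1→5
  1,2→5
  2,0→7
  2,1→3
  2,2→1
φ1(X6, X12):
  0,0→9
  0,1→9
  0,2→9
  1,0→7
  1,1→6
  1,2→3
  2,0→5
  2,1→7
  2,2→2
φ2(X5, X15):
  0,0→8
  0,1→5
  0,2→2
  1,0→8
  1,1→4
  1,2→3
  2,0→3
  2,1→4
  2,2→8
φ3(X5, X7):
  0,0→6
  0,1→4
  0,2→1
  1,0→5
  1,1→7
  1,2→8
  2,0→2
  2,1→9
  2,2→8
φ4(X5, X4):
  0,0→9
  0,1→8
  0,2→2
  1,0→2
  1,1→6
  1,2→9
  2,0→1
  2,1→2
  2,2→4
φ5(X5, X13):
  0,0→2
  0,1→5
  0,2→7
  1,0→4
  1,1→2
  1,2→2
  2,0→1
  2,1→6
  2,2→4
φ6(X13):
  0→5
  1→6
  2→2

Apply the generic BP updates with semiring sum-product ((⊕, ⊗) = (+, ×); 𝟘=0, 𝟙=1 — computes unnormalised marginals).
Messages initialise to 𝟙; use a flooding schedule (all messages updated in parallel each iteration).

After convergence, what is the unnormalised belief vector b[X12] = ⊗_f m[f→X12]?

init: all messages = 𝟙 over 3 values
r1 m[φ0→X5] = [13, 14, 11]
r1 m[φ0→X12] = [16, 13, 9]
r1 m[φ1→X6] = [27, 16, 14]
r1 m[φ1→X12] = [21, 22, 14]
r1 m[φ2→X5] = [15, 15, 15]
r1 m[φ2→X15] = [19, 13, 13]
r1 m[φ3→X5] = [11, 20, 19]
r1 m[φ3→X7] = [13, 20, 17]
r1 m[φ4→X5] = [19, 17, 7]
r1 m[φ4→X4] = [12, 16, 15]
r1 m[φ5→X5] = [14, 8, 11]
r1 m[φ5→X13] = [7, 13, 13]
r1 m[φ6→X13] = [5, 6, 2]
r1 m[X5→φ0] = [1, 1, 1]
r1 m[X5→φ2] = [1, 1, 1]
r1 m[X5→φ3] = [1, 1, 1]
r1 m[X5→φ4] = [1, 1, 1]
r1 m[X5→φ5] = [1, 1, 1]
r1 m[X6→φ1] = [1, 1, 1]
r1 m[X13→φ5] = [1, 1, 1]
r1 m[X13→φ6] = [1, 1, 1]
r1 m[X4→φ4] = [1, 1, 1]
r1 m[X12→φ0] = [1, 1, 1]
r1 m[X12→φ1] = [1, 1, 1]
r1 m[X7→φ3] = [1, 1, 1]
r1 m[X15→φ2] = [1, 1, 1]
r2 m[φ0→X5] = [13, 14, 11]
r2 m[φ0→X12] = [16, 13, 9]
r2 m[φ1→X6] = [27, 16, 14]
r2 m[φ1→X12] = [21, 22, 14]
r2 m[φ2→X5] = [15, 15, 15]
r2 m[φ2→X15] = [19, 13, 13]
r2 m[φ3→X5] = [11, 20, 19]
r2 m[φ3→X7] = [13, 20, 17]
r2 m[φ4→X5] = [19, 17, 7]
r2 m[φ4→X4] = [12, 16, 15]
r2 m[φ5→X5] = [14, 8, 11]
r2 m[φ5→X13] = [7, 13, 13]
r2 m[φ6→X13] = [5, 6, 2]
r2 m[X5→φ0] = [43890, 40800, 21945]
r2 m[X5→φ2] = [38038, 38080, 16093]
r2 m[X5→φ3] = [51870, 28560, 12705]
r2 m[X5→φ4] = [30030, 33600, 34485]
r2 m[X5→φ5] = [40755, 71400, 21945]
r2 m[X6→φ1] = [1, 1, 1]
r2 m[X13→φ5] = [5, 6, 2]
r2 m[X13→φ6] = [7, 13, 13]
r2 m[X4→φ4] = [1, 1, 1]
r2 m[X12→φ0] = [21, 22, 14]
r2 m[X12→φ1] = [16, 13, 9]
r2 m[X7→φ3] = [1, 1, 1]
r2 m[X15→φ2] = [1, 1, 1]
r3 m[φ0→X5] = [257, 264, 227]
r3 m[φ0→X12] = [536265, 489285, 357615]
r3 m[φ1→X6] = [342, 217, 189]
r3 m[φ1→X12] = [21, 22, 14]
r3 m[φ2→X5] = [15, 15, 15]
r3 m[φ2→X15] = [657223, 406882, 319060]
r3 m[φ3→X5] = [11, 20, 19]
r3 m[φ3→X7] = [479430, 521745, 381990]
r3 m[φ4→X5] = [19, 17, 7]
r3 m[φ4→X4] = [371955, 510810, 500400]
r3 m[φ5→X5] = [54, 36, 49]
r3 m[φ5→X13] = [389055, 478245, 515865]
r3 m[φ6→X13] = [5, 6, 2]
r3 m[X5→φ0] = [43890, 40800, 21945]
r3 m[X5→φ2] = [38038, 38080, 16093]
r3 m[X5→φ3] = [51870, 28560, 12705]
r3 m[X5→φ4] = [30030, 33600, 34485]
r3 m[X5→φ5] = [40755, 71400, 21945]
r3 m[X6→φ1] = [1, 1, 1]
r3 m[X13→φ5] = [5, 6, 2]
r3 m[X13→φ6] = [7, 13, 13]
r3 m[X4→φ4] = [1, 1, 1]
r3 m[X12→φ0] = [21, 22, 14]
r3 m[X12→φ1] = [16, 13, 9]
r3 m[X7→φ3] = [1, 1, 1]
r3 m[X15→φ2] = [1, 1, 1]
r4 m[φ0→X5] = [257, 264, 227]
r4 m[φ0→X12] = [536265, 489285, 357615]
r4 m[φ1→X6] = [342, 217, 189]
r4 m[φ1→X12] = [21, 22, 14]
r4 m[φ2→X5] = [15, 15, 15]
r4 m[φ2→X15] = [657223, 406882, 319060]
r4 m[φ3→X5] = [11, 20, 19]
r4 m[φ3→X7] = [479430, 521745, 381990]
r4 m[φ4→X5] = [19, 17, 7]
r4 m[φ4→X4] = [371955, 510810, 500400]
r4 m[φ5→X5] = [54, 36, 49]
r4 m[φ5→X13] = [389055, 478245, 515865]
r4 m[φ6→X13] = [5, 6, 2]
r4 m[X5→φ0] = [169290, 183600, 97755]
r4 m[X5→φ2] = [2900502, 3231360, 1479359]
r4 m[X5→φ3] = [3955230, 2423520, 1167915]
r4 m[X5→φ4] = [2289870, 2851200, 3170055]
r4 m[X5→φ5] = [805695, 1346400, 452865]
r4 m[X6→φ1] = [1, 1, 1]
r4 m[X13→φ5] = [5, 6, 2]
r4 m[X13→φ6] = [389055, 478245, 515865]
r4 m[X4→φ4] = [1, 1, 1]
r4 m[X12→φ0] = [21, 22, 14]
r4 m[X12→φ1] = [536265, 489285, 357615]
r4 m[X7→φ3] = [1, 1, 1]
r4 m[X15→φ2] = [1, 1, 1]
r5 m[φ0→X5] = [257, 264, 227]
r5 m[φ0→X12] = [2265135, 2057715, 1523625]
r5 m[φ1→X6] = [12448485, 7762410, 6821550]
r5 m[φ1→X12] = [21, 22, 14]
r5 m[φ2→X5] = [15, 15, 15]
r5 m[φ2→X15] = [53492973, 33345386, 27329956]
r5 m[φ3→X5] = [11, 20, 19]
r5 m[φ3→X7] = [38184810, 43296795, 32686710]
r5 m[φ4→X5] = [19, 17, 7]
r5 m[φ4→X4] = [29481285, 41766270, 42920760]
r5 m[φ5→X5] = [54, 36, 49]
r5 m[φ5→X13] = [7449855, 9438465, 10144125]
r5 m[φ6→X13] = [5, 6, 2]
r5 m[X5→φ0] = [169290, 183600, 97755]
r5 m[X5→φ2] = [2900502, 3231360, 1479359]
r5 m[X5→φ3] = [3955230, 2423520, 1167915]
r5 m[X5→φ4] = [2289870, 2851200, 3170055]
r5 m[X5→φ5] = [805695, 1346400, 452865]
r5 m[X6→φ1] = [1, 1, 1]
r5 m[X13→φ5] = [5, 6, 2]
r5 m[X13→φ6] = [389055, 478245, 515865]
r5 m[X4→φ4] = [1, 1, 1]
r5 m[X12→φ0] = [21, 22, 14]
r5 m[X12→φ1] = [536265, 489285, 357615]
r5 m[X7→φ3] = [1, 1, 1]
r5 m[X15→φ2] = [1, 1, 1]
r6 m[φ0→X5] = [257, 264, 227]
r6 m[φ0→X12] = [2265135, 2057715, 1523625]
r6 m[φ1→X6] = [12448485, 7762410, 6821550]
r6 m[φ1→X12] = [21, 22, 14]
r6 m[φ2→X5] = [15, 15, 15]
r6 m[φ2→X15] = [53492973, 33345386, 27329956]
r6 m[φ3→X5] = [11, 20, 19]
r6 m[φ3→X7] = [38184810, 43296795, 32686710]
r6 m[φ4→X5] = [19, 17, 7]
r6 m[φ4→X4] = [29481285, 41766270, 42920760]
r6 m[φ5→X5] = [54, 36, 49]
r6 m[φ5→X13] = [7449855, 9438465, 10144125]
r6 m[φ6→X13] = [5, 6, 2]
r6 m[X5→φ0] = [169290, 183600, 97755]
r6 m[X5→φ2] = [2900502, 3231360, 1479359]
r6 m[X5→φ3] = [3955230, 2423520, 1167915]
r6 m[X5→φ4] = [2289870, 2851200, 3170055]
r6 m[X5→φ5] = [805695, 1346400, 452865]
r6 m[X6→φ1] = [1, 1, 1]
r6 m[X13→φ5] = [5, 6, 2]
r6 m[X13→φ6] = [7449855, 9438465, 10144125]
r6 m[X4→φ4] = [1, 1, 1]
r6 m[X12→φ0] = [21, 22, 14]
r6 m[X12→φ1] = [2265135, 2057715, 1523625]
r6 m[X7→φ3] = [1, 1, 1]
r6 m[X15→φ2] = [1, 1, 1]
r7 m[φ0→X5] = [257, 264, 227]
r7 m[φ0→X12] = [2265135, 2057715, 1523625]
r7 m[φ1→X6] = [52618275, 32773110, 28776930]
r7 m[φ1→X12] = [21, 22, 14]
r7 m[φ2→X5] = [15, 15, 15]
r7 m[φ2→X15] = [53492973, 33345386, 27329956]
r7 m[φ3→X5] = [11, 20, 19]
r7 m[φ3→X7] = [38184810, 43296795, 32686710]
r7 m[φ4→X5] = [19, 17, 7]
r7 m[φ4→X4] = [29481285, 41766270, 42920760]
r7 m[φ5→X5] = [54, 36, 49]
r7 m[φ5→X13] = [7449855, 9438465, 10144125]
r7 m[φ6→X13] = [5, 6, 2]
r7 m[X5→φ0] = [169290, 183600, 97755]
r7 m[X5→φ2] = [2900502, 3231360, 1479359]
r7 m[X5→φ3] = [3955230, 2423520, 1167915]
r7 m[X5→φ4] = [2289870, 2851200, 3170055]
r7 m[X5→φ5] = [805695, 1346400, 452865]
r7 m[X6→φ1] = [1, 1, 1]
r7 m[X13→φ5] = [5, 6, 2]
r7 m[X13→φ6] = [7449855, 9438465, 10144125]
r7 m[X4→φ4] = [1, 1, 1]
r7 m[X12→φ0] = [21, 22, 14]
r7 m[X12→φ1] = [2265135, 2057715, 1523625]
r7 m[X7→φ3] = [1, 1, 1]
r7 m[X15→φ2] = [1, 1, 1]
r8 m[φ0→X5] = [257, 264, 227]
r8 m[φ0→X12] = [2265135, 2057715, 1523625]
r8 m[φ1→X6] = [52618275, 32773110, 28776930]
r8 m[φ1→X12] = [21, 22, 14]
r8 m[φ2→X5] = [15, 15, 15]
r8 m[φ2→X15] = [53492973, 33345386, 27329956]
r8 m[φ3→X5] = [11, 20, 19]
r8 m[φ3→X7] = [38184810, 43296795, 32686710]
r8 m[φ4→X5] = [19, 17, 7]
r8 m[φ4→X4] = [29481285, 41766270, 42920760]
r8 m[φ5→X5] = [54, 36, 49]
r8 m[φ5→X13] = [7449855, 9438465, 10144125]
r8 m[φ6→X13] = [5, 6, 2]
r8 m[X5→φ0] = [169290, 183600, 97755]
r8 m[X5→φ2] = [2900502, 3231360, 1479359]
r8 m[X5→φ3] = [3955230, 2423520, 1167915]
r8 m[X5→φ4] = [2289870, 2851200, 3170055]
r8 m[X5→φ5] = [805695, 1346400, 452865]
r8 m[X6→φ1] = [1, 1, 1]
r8 m[X13→φ5] = [5, 6, 2]
r8 m[X13→φ6] = [7449855, 9438465, 10144125]
r8 m[X4→φ4] = [1, 1, 1]
r8 m[X12→φ0] = [21, 22, 14]
r8 m[X12→φ1] = [2265135, 2057715, 1523625]
r8 m[X7→φ3] = [1, 1, 1]
r8 m[X15→φ2] = [1, 1, 1]
fixed point reached at round 8
b[X12] = ⊗ incoming = [47567835, 45269730, 21330750]

b[X12] = [47567835, 45269730, 21330750]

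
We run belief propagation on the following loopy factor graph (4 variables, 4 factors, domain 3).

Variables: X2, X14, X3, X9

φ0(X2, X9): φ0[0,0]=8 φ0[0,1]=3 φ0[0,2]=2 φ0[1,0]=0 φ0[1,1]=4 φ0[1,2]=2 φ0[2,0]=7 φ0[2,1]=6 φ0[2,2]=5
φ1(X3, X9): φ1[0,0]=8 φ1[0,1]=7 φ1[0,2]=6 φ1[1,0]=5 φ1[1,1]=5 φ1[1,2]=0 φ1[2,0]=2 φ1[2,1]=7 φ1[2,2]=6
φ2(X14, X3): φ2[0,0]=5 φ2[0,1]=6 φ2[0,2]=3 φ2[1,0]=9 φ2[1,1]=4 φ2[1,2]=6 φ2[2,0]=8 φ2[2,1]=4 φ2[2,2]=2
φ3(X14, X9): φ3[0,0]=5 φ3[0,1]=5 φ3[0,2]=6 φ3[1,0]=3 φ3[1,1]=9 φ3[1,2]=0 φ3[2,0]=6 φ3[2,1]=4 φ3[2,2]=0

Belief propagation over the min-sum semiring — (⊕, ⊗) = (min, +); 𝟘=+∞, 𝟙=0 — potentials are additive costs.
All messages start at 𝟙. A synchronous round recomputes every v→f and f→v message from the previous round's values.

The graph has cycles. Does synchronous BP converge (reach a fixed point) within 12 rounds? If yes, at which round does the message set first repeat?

init: all messages = 𝟙 over 3 values
r1 m[φ0→X2] = [2, 0, 5]
r1 m[φ0→X9] = [0, 3, 2]
r1 m[φ1→X3] = [6, 0, 2]
r1 m[φ1→X9] = [2, 5, 0]
r1 m[φ2→X14] = [3, 4, 2]
r1 m[φ2→X3] = [5, 4, 2]
r1 m[φ3→X14] = [5, 0, 0]
r1 m[φ3→X9] = [3, 4, 0]
r1 m[X2→φ0] = [0, 0, 0]
r1 m[X14→φ2] = [0, 0, 0]
r1 m[X14→φ3] = [0, 0, 0]
r1 m[X3→φ1] = [0, 0, 0]
r1 m[X3→φ2] = [0, 0, 0]
r1 m[X9→φ0] = [0, 0, 0]
r1 m[X9→φ1] = [0, 0, 0]
r1 m[X9→φ3] = [0, 0, 0]
r2 m[φ0→X2] = [2, 0, 5]
r2 m[φ0→X9] = [0, 3, 2]
r2 m[φ1→X3] = [6, 0, 2]
r2 m[φ1→X9] = [2, 5, 0]
r2 m[φ2→X14] = [3, 4, 2]
r2 m[φ2→X3] = [5, 4, 2]
r2 m[φ3→X14] = [5, 0, 0]
r2 m[φ3→X9] = [3, 4, 0]
r2 m[X2→φ0] = [0, 0, 0]
r2 m[X14→φ2] = [5, 0, 0]
r2 m[X14→φ3] = [3, 4, 2]
r2 m[X3→φ1] = [5, 4, 2]
r2 m[X3→φ2] = [6, 0, 2]
r2 m[X9→φ0] = [5, 9, 0]
r2 m[X9→φ1] = [3, 7, 2]
r2 m[X9→φ3] = [2, 8, 2]
r3 m[φ0→X2] = [2, 2, 5]
r3 m[φ0→X9] = [0, 3, 2]
r3 m[φ1→X3] = [8, 2, 5]
r3 m[φ1→X9] = [4, 9, 4]
r3 m[φ2→X14] = [5, 4, 4]
r3 m[φ2→X3] = [8, 4, 2]
r3 m[φ3→X14] = [7, 2, 2]
r3 m[φ3→X9] = [7, 6, 2]
r3 m[X2→φ0] = [0, 0, 0]
r3 m[X14→φ2] = [5, 0, 0]
r3 m[X14→φ3] = [3, 4, 2]
r3 m[X3→φ1] = [5, 4, 2]
r3 m[X3→φ2] = [6, 0, 2]
r3 m[X9→φ0] = [5, 9, 0]
r3 m[X9→φ1] = [3, 7, 2]
r3 m[X9→φ3] = [2, 8, 2]
r4 m[φ0→X2] = [2, 2, 5]
r4 m[φ0→X9] = [0, 3, 2]
r4 m[φ1→X3] = [8, 2, 5]
r4 m[φ1→X9] = [4, 9, 4]
r4 m[φ2→X14] = [5, 4, 4]
r4 m[φ2→X3] = [8, 4, 2]
r4 m[φ3→X14] = [7, 2, 2]
r4 m[φ3→X9] = [7, 6, 2]
r4 m[X2→φ0] = [0, 0, 0]
r4 m[X14→φ2] = [7, 2, 2]
r4 m[X14→φ3] = [5, 4, 4]
r4 m[X3→φ1] = [8, 4, 2]
r4 m[X3→φ2] = [8, 2, 5]
r4 m[X9→φ0] = [11, 15, 6]
r4 m[X9→φ1] = [7, 9, 4]
r4 m[X9→φ3] = [4, 12, 6]
r5 m[φ0→X2] = [8, 8, 11]
r5 m[φ0→X9] = [0, 3, 2]
r5 m[φ1→X3] = [10, 4, 9]
r5 m[φ1→X9] = [4, 9, 4]
r5 m[φ2→X14] = [8, 6, 6]
r5 m[φ2→X3] = [10, 6, 4]
r5 m[φ3→X14] = [9, 6, 6]
r5 m[φ3→X9] = [7, 8, 4]
r5 m[X2→φ0] = [0, 0, 0]
r5 m[X14→φ2] = [7, 2, 2]
r5 m[X14→φ3] = [5, 4, 4]
r5 m[X3→φ1] = [8, 4, 2]
r5 m[X3→φ2] = [8, 2, 5]
r5 m[X9→φ0] = [11, 15, 6]
r5 m[X9→φ1] = [7, 9, 4]
r5 m[X9→φ3] = [4, 12, 6]
r6 m[φ0→X2] = [8, 8, 11]
r6 m[φ0→X9] = [0, 3, 2]
r6 m[φ1→X3] = [10, 4, 9]
r6 m[φ1→X9] = [4, 9, 4]
r6 m[φ2→X14] = [8, 6, 6]
r6 m[φ2→X3] = [10, 6, 4]
r6 m[φ3→X14] = [9, 6, 6]
r6 m[φ3→X9] = [7, 8, 4]
r6 m[X2→φ0] = [0, 0, 0]
r6 m[X14→φ2] = [9, 6, 6]
r6 m[X14→φ3] = [8, 6, 6]
r6 m[X3→φ1] = [10, 6, 4]
r6 m[X3→φ2] = [10, 4, 9]
r6 m[X9→φ0] = [11, 17, 8]
r6 m[X9→φ1] = [7, 11, 6]
r6 m[X9→φ3] = [4, 12, 6]
r7 m[φ0→X2] = [10, 10, 13]
r7 m[φ0→X9] = [0, 3, 2]
r7 m[φ1→X3] = [12, 6, 9]
r7 m[φ1→X9] = [6, 11, 6]
r7 m[φ2→X14] = [10, 8, 8]
r7 m[φ2→X3] = [14, 10, 8]
r7 m[φ3→X14] = [9, 6, 6]
r7 m[φ3→X9] = [9, 10, 6]
r7 m[X2→φ0] = [0, 0, 0]
r7 m[X14→φ2] = [9, 6, 6]
r7 m[X14→φ3] = [8, 6, 6]
r7 m[X3→φ1] = [10, 6, 4]
r7 m[X3→φ2] = [10, 4, 9]
r7 m[X9→φ0] = [11, 17, 8]
r7 m[X9→φ1] = [7, 11, 6]
r7 m[X9→φ3] = [4, 12, 6]
r8 m[φ0→X2] = [10, 10, 13]
r8 m[φ0→X9] = [0, 3, 2]
r8 m[φ1→X3] = [12, 6, 9]
r8 m[φ1→X9] = [6, 11, 6]
r8 m[φ2→X14] = [10, 8, 8]
r8 m[φ2→X3] = [14, 10, 8]
r8 m[φ3→X14] = [9, 6, 6]
r8 m[φ3→X9] = [9, 10, 6]
r8 m[X2→φ0] = [0, 0, 0]
r8 m[X14→φ2] = [9, 6, 6]
r8 m[X14→φ3] = [10, 8, 8]
r8 m[X3→φ1] = [14, 10, 8]
r8 m[X3→φ2] = [12, 6, 9]
r8 m[X9→φ0] = [15, 21, 12]
r8 m[X9→φ1] = [9, 13, 8]
r8 m[X9→φ3] = [6, 14, 8]
r9 m[φ0→X2] = [14, 14, 17]
r9 m[φ0→X9] = [0, 3, 2]
r9 m[φ1→X3] = [14, 8, 11]
r9 m[φ1→X9] = [10, 15, 10]
r9 m[φ2→X14] = [12, 10, 10]
r9 m[φ2→X3] = [14, 10, 8]
r9 m[φ3→X14] = [11, 8, 8]
r9 m[φ3→X9] = [11, 12, 8]
r9 m[X2→φ0] = [0, 0, 0]
r9 m[X14→φ2] = [9, 6, 6]
r9 m[X14→φ3] = [10, 8, 8]
r9 m[X3→φ1] = [14, 10, 8]
r9 m[X3→φ2] = [12, 6, 9]
r9 m[X9→φ0] = [15, 21, 12]
r9 m[X9→φ1] = [9, 13, 8]
r9 m[X9→φ3] = [6, 14, 8]
r10 m[φ0→X2] = [14, 14, 17]
r10 m[φ0→X9] = [0, 3, 2]
r10 m[φ1→X3] = [14, 8, 11]
r10 m[φ1→X9] = [10, 15, 10]
r10 m[φ2→X14] = [12, 10, 10]
r10 m[φ2→X3] = [14, 10, 8]
r10 m[φ3→X14] = [11, 8, 8]
r10 m[φ3→X9] = [11, 12, 8]
r10 m[X2→φ0] = [0, 0, 0]
r10 m[X14→φ2] = [11, 8, 8]
r10 m[X14→φ3] = [12, 10, 10]
r10 m[X3→φ1] = [14, 10, 8]
r10 m[X3→φ2] = [14, 8, 11]
r10 m[X9→φ0] = [21, 27, 18]
r10 m[X9→φ1] = [11, 15, 10]
r10 m[X9→φ3] = [10, 18, 12]
r11 m[φ0→X2] = [20, 20, 23]
r11 m[φ0→X9] = [0, 3, 2]
r11 m[φ1→X3] = [16, 10, 13]
r11 m[φ1→X9] = [10, 15, 10]
r11 m[φ2→X14] = [14, 12, 12]
r11 m[φ2→X3] = [16, 12, 10]
r11 m[φ3→X14] = [15, 12, 12]
r11 m[φ3→X9] = [13, 14, 10]
r11 m[X2→φ0] = [0, 0, 0]
r11 m[X14→φ2] = [11, 8, 8]
r11 m[X14→φ3] = [12, 10, 10]
r11 m[X3→φ1] = [14, 10, 8]
r11 m[X3→φ2] = [14, 8, 11]
r11 m[X9→φ0] = [21, 27, 18]
r11 m[X9→φ1] = [11, 15, 10]
r11 m[X9→φ3] = [10, 18, 12]
r12 m[φ0→X2] = [20, 20, 23]
r12 m[φ0→X9] = [0, 3, 2]
r12 m[φ1→X3] = [16, 10, 13]
r12 m[φ1→X9] = [10, 15, 10]
r12 m[φ2→X14] = [14, 12, 12]
r12 m[φ2→X3] = [16, 12, 10]
r12 m[φ3→X14] = [15, 12, 12]
r12 m[φ3→X9] = [13, 14, 10]
r12 m[X2→φ0] = [0, 0, 0]
r12 m[X14→φ2] = [15, 12, 12]
r12 m[X14→φ3] = [14, 12, 12]
r12 m[X3→φ1] = [16, 12, 10]
r12 m[X3→φ2] = [16, 10, 13]
r12 m[X9→φ0] = [23, 29, 20]
r12 m[X9→φ1] = [13, 17, 12]
r12 m[X9→φ3] = [10, 18, 12]
no fixed point within 12 rounds

NOT CONVERGED within 12 rounds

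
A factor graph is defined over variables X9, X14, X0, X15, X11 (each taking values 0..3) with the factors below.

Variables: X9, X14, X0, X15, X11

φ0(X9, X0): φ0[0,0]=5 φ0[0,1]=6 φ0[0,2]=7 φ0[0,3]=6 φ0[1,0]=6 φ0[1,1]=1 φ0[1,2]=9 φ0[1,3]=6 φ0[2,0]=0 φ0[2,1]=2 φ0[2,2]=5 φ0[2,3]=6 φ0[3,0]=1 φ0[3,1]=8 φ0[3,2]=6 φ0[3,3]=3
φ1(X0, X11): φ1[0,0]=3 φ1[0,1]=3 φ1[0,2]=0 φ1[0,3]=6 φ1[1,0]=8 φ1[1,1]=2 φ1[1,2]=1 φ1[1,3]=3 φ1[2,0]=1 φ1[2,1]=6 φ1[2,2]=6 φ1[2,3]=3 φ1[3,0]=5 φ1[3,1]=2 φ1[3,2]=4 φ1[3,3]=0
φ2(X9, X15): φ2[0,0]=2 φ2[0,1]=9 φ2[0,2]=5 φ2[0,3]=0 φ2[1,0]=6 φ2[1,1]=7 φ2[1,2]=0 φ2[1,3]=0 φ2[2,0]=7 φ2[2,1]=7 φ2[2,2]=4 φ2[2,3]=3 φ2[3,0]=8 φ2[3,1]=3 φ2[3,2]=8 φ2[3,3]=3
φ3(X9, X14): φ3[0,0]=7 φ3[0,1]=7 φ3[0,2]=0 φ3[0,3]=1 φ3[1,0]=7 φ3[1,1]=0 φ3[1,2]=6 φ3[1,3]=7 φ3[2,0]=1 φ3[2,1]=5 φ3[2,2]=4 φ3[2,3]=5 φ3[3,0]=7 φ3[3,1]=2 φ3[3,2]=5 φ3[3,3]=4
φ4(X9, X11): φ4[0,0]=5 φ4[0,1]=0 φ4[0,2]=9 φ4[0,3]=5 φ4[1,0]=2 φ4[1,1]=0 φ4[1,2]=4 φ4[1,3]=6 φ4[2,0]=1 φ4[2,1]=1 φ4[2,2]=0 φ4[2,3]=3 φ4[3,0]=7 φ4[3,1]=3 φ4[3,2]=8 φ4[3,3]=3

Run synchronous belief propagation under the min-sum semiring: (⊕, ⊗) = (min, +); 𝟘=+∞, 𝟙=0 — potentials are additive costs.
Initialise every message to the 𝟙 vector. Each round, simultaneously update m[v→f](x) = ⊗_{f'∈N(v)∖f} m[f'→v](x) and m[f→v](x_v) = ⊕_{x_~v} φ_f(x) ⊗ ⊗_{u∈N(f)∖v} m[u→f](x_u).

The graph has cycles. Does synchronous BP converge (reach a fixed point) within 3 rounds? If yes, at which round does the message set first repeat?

NOT CONVERGED within 3 rounds

init: all messages = 𝟙 over 4 values
r1 m[φ0→X9] = [5, 1, 0, 1]
r1 m[φ0→X0] = [0, 1, 5, 3]
r1 m[φ1→X0] = [0, 1, 1, 0]
r1 m[φ1→X11] = [1, 2, 0, 0]
r1 m[φ2→X9] = [0, 0, 3, 3]
r1 m[φ2→X15] = [2, 3, 0, 0]
r1 m[φ3→X9] = [0, 0, 1, 2]
r1 m[φ3→X14] = [1, 0, 0, 1]
r1 m[φ4→X9] = [0, 0, 0, 3]
r1 m[φ4→X11] = [1, 0, 0, 3]
r1 m[X9→φ0] = [0, 0, 0, 0]
r1 m[X9→φ2] = [0, 0, 0, 0]
r1 m[X9→φ3] = [0, 0, 0, 0]
r1 m[X9→φ4] = [0, 0, 0, 0]
r1 m[X14→φ3] = [0, 0, 0, 0]
r1 m[X0→φ0] = [0, 0, 0, 0]
r1 m[X0→φ1] = [0, 0, 0, 0]
r1 m[X15→φ2] = [0, 0, 0, 0]
r1 m[X11→φ1] = [0, 0, 0, 0]
r1 m[X11→φ4] = [0, 0, 0, 0]
r2 m[φ0→X9] = [5, 1, 0, 1]
r2 m[φ0→X0] = [0, 1, 5, 3]
r2 m[φ1→X0] = [0, 1, 1, 0]
r2 m[φ1→X11] = [1, 2, 0, 0]
r2 m[φ2→X9] = [0, 0, 3, 3]
r2 m[φ2→X15] = [2, 3, 0, 0]
r2 m[φ3→X9] = [0, 0, 1, 2]
r2 m[φ3→X14] = [1, 0, 0, 1]
r2 m[φ4→X9] = [0, 0, 0, 3]
r2 m[φ4→X11] = [1, 0, 0, 3]
r2 m[X9→φ0] = [0, 0, 4, 8]
r2 m[X9→φ2] = [5, 1, 1, 6]
r2 m[X9→φ3] = [5, 1, 3, 7]
r2 m[X9→φ4] = [5, 1, 4, 6]
r2 m[X14→φ3] = [0, 0, 0, 0]
r2 m[X0→φ0] = [0, 1, 1, 0]
r2 m[X0→φ1] = [0, 1, 5, 3]
r2 m[X15→φ2] = [0, 0, 0, 0]
r2 m[X11→φ1] = [1, 0, 0, 3]
r2 m[X11→φ4] = [1, 2, 0, 0]
r3 m[φ0→X9] = [5, 2, 0, 1]
r3 m[φ0→X0] = [4, 1, 7, 6]
r3 m[φ1→X0] = [0, 1, 2, 2]
r3 m[φ1→X11] = [3, 3, 0, 3]
r3 m[φ2→X9] = [0, 0, 3, 3]
r3 m[φ2→X15] = [7, 8, 1, 1]
r3 m[φ3→X9] = [0, 0, 1, 2]
r3 m[φ3→X14] = [4, 1, 5, 6]
r3 m[φ4→X9] = [2, 2, 0, 3]
r3 m[φ4→X11] = [3, 1, 4, 7]
r3 m[X9→φ0] = [0, 0, 4, 8]
r3 m[X9→φ2] = [5, 1, 1, 6]
r3 m[X9→φ3] = [5, 1, 3, 7]
r3 m[X9→φ4] = [5, 1, 4, 6]
r3 m[X14→φ3] = [0, 0, 0, 0]
r3 m[X0→φ0] = [0, 1, 1, 0]
r3 m[X0→φ1] = [0, 1, 5, 3]
r3 m[X15→φ2] = [0, 0, 0, 0]
r3 m[X11→φ1] = [1, 0, 0, 3]
r3 m[X11→φ4] = [1, 2, 0, 0]
no fixed point within 3 rounds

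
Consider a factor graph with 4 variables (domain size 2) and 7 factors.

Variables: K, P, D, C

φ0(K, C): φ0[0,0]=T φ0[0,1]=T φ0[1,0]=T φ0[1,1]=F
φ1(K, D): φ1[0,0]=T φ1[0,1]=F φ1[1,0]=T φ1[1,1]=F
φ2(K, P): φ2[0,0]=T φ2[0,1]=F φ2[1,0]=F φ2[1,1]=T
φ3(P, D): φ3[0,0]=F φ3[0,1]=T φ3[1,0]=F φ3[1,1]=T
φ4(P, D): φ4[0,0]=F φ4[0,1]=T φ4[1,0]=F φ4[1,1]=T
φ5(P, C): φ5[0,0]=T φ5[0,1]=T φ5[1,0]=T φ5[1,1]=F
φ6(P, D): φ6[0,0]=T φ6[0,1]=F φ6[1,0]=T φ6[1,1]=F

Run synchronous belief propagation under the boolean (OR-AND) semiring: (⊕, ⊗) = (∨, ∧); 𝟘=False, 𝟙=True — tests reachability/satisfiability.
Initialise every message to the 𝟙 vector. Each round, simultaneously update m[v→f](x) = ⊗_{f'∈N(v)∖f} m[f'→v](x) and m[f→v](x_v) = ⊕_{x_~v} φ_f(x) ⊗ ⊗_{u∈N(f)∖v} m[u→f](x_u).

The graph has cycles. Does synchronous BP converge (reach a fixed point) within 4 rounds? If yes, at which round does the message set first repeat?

NOT CONVERGED within 4 rounds

init: all messages = 𝟙 over 2 values
r1 m[φ0→K] = [T, T]
r1 m[φ0→C] = [T, T]
r1 m[φ1→K] = [T, T]
r1 m[φ1→D] = [T, F]
r1 m[φ2→K] = [T, T]
r1 m[φ2→P] = [T, T]
r1 m[φ3→P] = [T, T]
r1 m[φ3→D] = [F, T]
r1 m[φ4→P] = [T, T]
r1 m[φ4→D] = [F, T]
r1 m[φ5→P] = [T, T]
r1 m[φ5→C] = [T, T]
r1 m[φ6→P] = [T, T]
r1 m[φ6→D] = [T, F]
r1 m[K→φ0] = [T, T]
r1 m[K→φ1] = [T, T]
r1 m[K→φ2] = [T, T]
r1 m[P→φ2] = [T, T]
r1 m[P→φ3] = [T, T]
r1 m[P→φ4] = [T, T]
r1 m[P→φ5] = [T, T]
r1 m[P→φ6] = [T, T]
r1 m[D→φ1] = [T, T]
r1 m[D→φ3] = [T, T]
r1 m[D→φ4] = [T, T]
r1 m[D→φ6] = [T, T]
r1 m[C→φ0] = [T, T]
r1 m[C→φ5] = [T, T]
r2 m[φ0→K] = [T, T]
r2 m[φ0→C] = [T, T]
r2 m[φ1→K] = [T, T]
r2 m[φ1→D] = [T, F]
r2 m[φ2→K] = [T, T]
r2 m[φ2→P] = [T, T]
r2 m[φ3→P] = [T, T]
r2 m[φ3→D] = [F, T]
r2 m[φ4→P] = [T, T]
r2 m[φ4→D] = [F, T]
r2 m[φ5→P] = [T, T]
r2 m[φ5→C] = [T, T]
r2 m[φ6→P] = [T, T]
r2 m[φ6→D] = [T, F]
r2 m[K→φ0] = [T, T]
r2 m[K→φ1] = [T, T]
r2 m[K→φ2] = [T, T]
r2 m[P→φ2] = [T, T]
r2 m[P→φ3] = [T, T]
r2 m[P→φ4] = [T, T]
r2 m[P→φ5] = [T, T]
r2 m[P→φ6] = [T, T]
r2 m[D→φ1] = [F, F]
r2 m[D→φ3] = [F, F]
r2 m[D→φ4] = [F, F]
r2 m[D→φ6] = [F, F]
r2 m[C→φ0] = [T, T]
r2 m[C→φ5] = [T, T]
r3 m[φ0→K] = [T, T]
r3 m[φ0→C] = [T, T]
r3 m[φ1→K] = [F, F]
r3 m[φ1→D] = [T, F]
r3 m[φ2→K] = [T, T]
r3 m[φ2→P] = [T, T]
r3 m[φ3→P] = [F, F]
r3 m[φ3→D] = [F, T]
r3 m[φ4→P] = [F, F]
r3 m[φ4→D] = [F, T]
r3 m[φ5→P] = [T, T]
r3 m[φ5→C] = [T, T]
r3 m[φ6→P] = [F, F]
r3 m[φ6→D] = [T, F]
r3 m[K→φ0] = [T, T]
r3 m[K→φ1] = [T, T]
r3 m[K→φ2] = [T, T]
r3 m[P→φ2] = [T, T]
r3 m[P→φ3] = [T, T]
r3 m[P→φ4] = [T, T]
r3 m[P→φ5] = [T, T]
r3 m[P→φ6] = [T, T]
r3 m[D→φ1] = [F, F]
r3 m[D→φ3] = [F, F]
r3 m[D→φ4] = [F, F]
r3 m[D→φ6] = [F, F]
r3 m[C→φ0] = [T, T]
r3 m[C→φ5] = [T, T]
r4 m[φ0→K] = [T, T]
r4 m[φ0→C] = [T, T]
r4 m[φ1→K] = [F, F]
r4 m[φ1→D] = [T, F]
r4 m[φ2→K] = [T, T]
r4 m[φ2→P] = [T, T]
r4 m[φ3→P] = [F, F]
r4 m[φ3→D] = [F, T]
r4 m[φ4→P] = [F, F]
r4 m[φ4→D] = [F, T]
r4 m[φ5→P] = [T, T]
r4 m[φ5→C] = [T, T]
r4 m[φ6→P] = [F, F]
r4 m[φ6→D] = [T, F]
r4 m[K→φ0] = [F, F]
r4 m[K→φ1] = [T, T]
r4 m[K→φ2] = [F, F]
r4 m[P→φ2] = [F, F]
r4 m[P→φ3] = [F, F]
r4 m[P→φ4] = [F, F]
r4 m[P→φ5] = [F, F]
r4 m[P→φ6] = [F, F]
r4 m[D→φ1] = [F, F]
r4 m[D→φ3] = [F, F]
r4 m[D→φ4] = [F, F]
r4 m[D→φ6] = [F, F]
r4 m[C→φ0] = [T, T]
r4 m[C→φ5] = [T, T]
no fixed point within 4 rounds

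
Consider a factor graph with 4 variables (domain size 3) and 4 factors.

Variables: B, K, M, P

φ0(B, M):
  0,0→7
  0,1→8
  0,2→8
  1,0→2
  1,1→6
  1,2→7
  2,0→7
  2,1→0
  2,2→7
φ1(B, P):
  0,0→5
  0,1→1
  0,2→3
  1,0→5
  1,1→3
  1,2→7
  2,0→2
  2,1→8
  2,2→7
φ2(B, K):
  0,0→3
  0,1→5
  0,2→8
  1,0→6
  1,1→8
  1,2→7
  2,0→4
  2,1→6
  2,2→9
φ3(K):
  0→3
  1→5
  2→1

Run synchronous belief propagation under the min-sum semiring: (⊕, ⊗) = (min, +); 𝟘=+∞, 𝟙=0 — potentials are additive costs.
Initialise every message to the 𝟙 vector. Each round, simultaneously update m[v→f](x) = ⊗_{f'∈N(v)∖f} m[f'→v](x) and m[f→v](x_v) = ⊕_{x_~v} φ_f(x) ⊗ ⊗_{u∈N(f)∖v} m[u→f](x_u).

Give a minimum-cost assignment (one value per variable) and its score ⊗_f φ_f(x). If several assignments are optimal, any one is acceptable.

assignment: (B=2, K=0, M=1, P=0); score = 9

init: all messages = 𝟙 over 3 values
r1 m[φ0→B] = [7, 2, 0]
r1 m[φ0→M] = [2, 0, 7]
r1 m[φ1→B] = [1, 3, 2]
r1 m[φ1→P] = [2, 1, 3]
r1 m[φ2→B] = [3, 6, 4]
r1 m[φ2→K] = [3, 5, 7]
r1 m[φ3→K] = [3, 5, 1]
r1 m[B→φ0] = [0, 0, 0]
r1 m[B→φ1] = [0, 0, 0]
r1 m[B→φ2] = [0, 0, 0]
r1 m[K→φ2] = [0, 0, 0]
r1 m[K→φ3] = [0, 0, 0]
r1 m[M→φ0] = [0, 0, 0]
r1 m[P→φ1] = [0, 0, 0]
r2 m[φ0→B] = [7, 2, 0]
r2 m[φ0→M] = [2, 0, 7]
r2 m[φ1→B] = [1, 3, 2]
r2 m[φ1→P] = [2, 1, 3]
r2 m[φ2→B] = [3, 6, 4]
r2 m[φ2→K] = [3, 5, 7]
r2 m[φ3→K] = [3, 5, 1]
r2 m[B→φ0] = [4, 9, 6]
r2 m[B→φ1] = [10, 8, 4]
r2 m[B→φ2] = [8, 5, 2]
r2 m[K→φ2] = [3, 5, 1]
r2 m[K→φ3] = [3, 5, 7]
r2 m[M→φ0] = [0, 0, 0]
r2 m[P→φ1] = [0, 0, 0]
r3 m[φ0→B] = [7, 2, 0]
r3 m[φ0→M] = [11, 6, 12]
r3 m[φ1→B] = [1, 3, 2]
r3 m[φ1→P] = [6, 11, 11]
r3 m[φ2→B] = [6, 8, 7]
r3 m[φ2→K] = [6, 8, 11]
r3 m[φ3→K] = [3, 5, 1]
r3 m[B→φ0] = [4, 9, 6]
r3 m[B→φ1] = [10, 8, 4]
r3 m[B→φ2] = [8, 5, 2]
r3 m[K→φ2] = [3, 5, 1]
r3 m[K→φ3] = [3, 5, 7]
r3 m[M→φ0] = [0, 0, 0]
r3 m[P→φ1] = [0, 0, 0]
r4 m[φ0→B] = [7, 2, 0]
r4 m[φ0→M] = [11, 6, 12]
r4 m[φ1→B] = [1, 3, 2]
r4 m[φ1→P] = [6, 11, 11]
r4 m[φ2→B] = [6, 8, 7]
r4 m[φ2→K] = [6, 8, 11]
r4 m[φ3→K] = [3, 5, 1]
r4 m[B→φ0] = [7, 11, 9]
r4 m[B→φ1] = [13, 10, 7]
r4 m[B→φ2] = [8, 5, 2]
r4 m[K→φ2] = [3, 5, 1]
r4 m[K→φ3] = [6, 8, 11]
r4 m[M→φ0] = [0, 0, 0]
r4 m[P→φ1] = [0, 0, 0]
r5 m[φ0→B] = [7, 2, 0]
r5 m[φ0→M] = [13, 9, 15]
r5 m[φ1→B] = [1, 3, 2]
r5 m[φ1→P] = [9, 13, 14]
r5 m[φ2→B] = [6, 8, 7]
r5 m[φ2→K] = [6, 8, 11]
r5 m[φ3→K] = [3, 5, 1]
r5 m[B→φ0] = [7, 11, 9]
r5 m[B→φ1] = [13, 10, 7]
r5 m[B→φ2] = [8, 5, 2]
r5 m[K→φ2] = [3, 5, 1]
r5 m[K→φ3] = [6, 8, 11]
r5 m[M→φ0] = [0, 0, 0]
r5 m[P→φ1] = [0, 0, 0]
r6 m[φ0→B] = [7, 2, 0]
r6 m[φ0→M] = [13, 9, 15]
r6 m[φ1→B] = [1, 3, 2]
r6 m[φ1→P] = [9, 13, 14]
r6 m[φ2→B] = [6, 8, 7]
r6 m[φ2→K] = [6, 8, 11]
r6 m[φ3→K] = [3, 5, 1]
r6 m[B→φ0] = [7, 11, 9]
r6 m[B→φ1] = [13, 10, 7]
r6 m[B→φ2] = [8, 5, 2]
r6 m[K→φ2] = [3, 5, 1]
r6 m[K→φ3] = [6, 8, 11]
r6 m[M→φ0] = [0, 0, 0]
r6 m[P→φ1] = [0, 0, 0]
fixed point reached at round 6
traceback from B: (B=2, K=0, M=1, P=0), score=9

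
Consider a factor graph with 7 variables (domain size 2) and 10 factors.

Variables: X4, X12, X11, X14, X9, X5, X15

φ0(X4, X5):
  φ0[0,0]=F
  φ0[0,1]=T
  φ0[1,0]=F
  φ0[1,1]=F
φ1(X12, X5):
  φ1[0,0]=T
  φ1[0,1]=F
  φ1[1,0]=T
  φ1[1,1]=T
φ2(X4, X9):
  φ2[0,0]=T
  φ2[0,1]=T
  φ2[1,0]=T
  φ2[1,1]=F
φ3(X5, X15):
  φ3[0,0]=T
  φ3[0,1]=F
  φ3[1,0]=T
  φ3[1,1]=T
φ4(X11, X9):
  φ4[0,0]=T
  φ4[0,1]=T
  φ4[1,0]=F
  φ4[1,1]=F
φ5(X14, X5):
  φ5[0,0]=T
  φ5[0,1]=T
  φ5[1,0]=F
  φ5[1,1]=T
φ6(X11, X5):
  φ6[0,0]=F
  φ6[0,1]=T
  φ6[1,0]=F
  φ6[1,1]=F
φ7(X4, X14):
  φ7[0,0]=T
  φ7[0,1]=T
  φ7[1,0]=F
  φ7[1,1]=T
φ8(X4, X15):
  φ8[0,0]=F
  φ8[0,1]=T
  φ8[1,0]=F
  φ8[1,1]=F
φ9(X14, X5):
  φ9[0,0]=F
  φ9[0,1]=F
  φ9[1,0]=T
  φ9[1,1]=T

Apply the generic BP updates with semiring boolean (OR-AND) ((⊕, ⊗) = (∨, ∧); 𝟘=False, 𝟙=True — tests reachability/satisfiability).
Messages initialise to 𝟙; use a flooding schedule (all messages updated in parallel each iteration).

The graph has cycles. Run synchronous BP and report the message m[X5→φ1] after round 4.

init: all messages = 𝟙 over 2 values
r1 m[φ0→X4] = [T, F]
r1 m[φ0→X5] = [F, T]
r1 m[φ1→X12] = [T, T]
r1 m[φ1→X5] = [T, T]
r1 m[φ2→X4] = [T, T]
r1 m[φ2→X9] = [T, T]
r1 m[φ3→X5] = [T, T]
r1 m[φ3→X15] = [T, T]
r1 m[φ4→X11] = [T, F]
r1 m[φ4→X9] = [T, T]
r1 m[φ5→X14] = [T, T]
r1 m[φ5→X5] = [T, T]
r1 m[φ6→X11] = [T, F]
r1 m[φ6→X5] = [F, T]
r1 m[φ7→X4] = [T, T]
r1 m[φ7→X14] = [T, T]
r1 m[φ8→X4] = [T, F]
r1 m[φ8→X15] = [F, T]
r1 m[φ9→X14] = [F, T]
r1 m[φ9→X5] = [T, T]
r1 m[X4→φ0] = [T, T]
r1 m[X4→φ2] = [T, T]
r1 m[X4→φ7] = [T, T]
r1 m[X4→φ8] = [T, T]
r1 m[X12→φ1] = [T, T]
r1 m[X11→φ4] = [T, T]
r1 m[X11→φ6] = [T, T]
r1 m[X14→φ5] = [T, T]
r1 m[X14→φ7] = [T, T]
r1 m[X14→φ9] = [T, T]
r1 m[X9→φ2] = [T, T]
r1 m[X9→φ4] = [T, T]
r1 m[X5→φ0] = [T, T]
r1 m[X5→φ1] = [T, T]
r1 m[X5→φ3] = [T, T]
r1 m[X5→φ5] = [T, T]
r1 m[X5→φ6] = [T, T]
r1 m[X5→φ9] = [T, T]
r1 m[X15→φ3] = [T, T]
r1 m[X15→φ8] = [T, T]
r2 m[φ0→X4] = [T, F]
r2 m[φ0→X5] = [F, T]
r2 m[φ1→X12] = [T, T]
r2 m[φ1→X5] = [T, T]
r2 m[φ2→X4] = [T, T]
r2 m[φ2→X9] = [T, T]
r2 m[φ3→X5] = [T, T]
r2 m[φ3→X15] = [T, T]
r2 m[φ4→X11] = [T, F]
r2 m[φ4→X9] = [T, T]
r2 m[φ5→X14] = [T, T]
r2 m[φ5→X5] = [T, T]
r2 m[φ6→X11] = [T, F]
r2 m[φ6→X5] = [F, T]
r2 m[φ7→X4] = [T, T]
r2 m[φ7→X14] = [T, T]
r2 m[φ8→X4] = [T, F]
r2 m[φ8→X15] = [F, T]
r2 m[φ9→X14] = [F, T]
r2 m[φ9→X5] = [T, T]
r2 m[X4→φ0] = [T, F]
r2 m[X4→φ2] = [T, F]
r2 m[X4→φ7] = [T, F]
r2 m[X4→φ8] = [T, F]
r2 m[X12→φ1] = [T, T]
r2 m[X11→φ4] = [T, F]
r2 m[X11→φ6] = [T, F]
r2 m[X14→φ5] = [F, T]
r2 m[X14→φ7] = [F, T]
r2 m[X14→φ9] = [T, T]
r2 m[X9→φ2] = [T, T]
r2 m[X9→φ4] = [T, T]
r2 m[X5→φ0] = [F, T]
r2 m[X5→φ1] = [F, T]
r2 m[X5→φ3] = [F, T]
r2 m[X5→φ5] = [F, T]
r2 m[X5→φ6] = [F, T]
r2 m[X5→φ9] = [F, T]
r2 m[X15→φ3] = [F, T]
r2 m[X15→φ8] = [T, T]
r3 m[φ0→X4] = [T, F]
r3 m[φ0→X5] = [F, T]
r3 m[φ1→X12] = [F, T]
r3 m[φ1→X5] = [T, T]
r3 m[φ2→X4] = [T, T]
r3 m[φ2→X9] = [T, T]
r3 m[φ3→X5] = [F, T]
r3 m[φ3→X15] = [T, T]
r3 m[φ4→X11] = [T, F]
r3 m[φ4→X9] = [T, T]
r3 m[φ5→X14] = [T, T]
r3 m[φ5→X5] = [F, T]
r3 m[φ6→X11] = [T, F]
r3 m[φ6→X5] = [F, T]
r3 m[φ7→X4] = [T, T]
r3 m[φ7→X14] = [T, T]
r3 m[φ8→X4] = [T, F]
r3 m[φ8→X15] = [F, T]
r3 m[φ9→X14] = [F, T]
r3 m[φ9→X5] = [T, T]
r3 m[X4→φ0] = [T, F]
r3 m[X4→φ2] = [T, F]
r3 m[X4→φ7] = [T, F]
r3 m[X4→φ8] = [T, F]
r3 m[X12→φ1] = [T, T]
r3 m[X11→φ4] = [T, F]
r3 m[X11→φ6] = [T, F]
r3 m[X14→φ5] = [F, T]
r3 m[X14→φ7] = [F, T]
r3 m[X14→φ9] = [T, T]
r3 m[X9→φ2] = [T, T]
r3 m[X9→φ4] = [T, T]
r3 m[X5→φ0] = [F, T]
r3 m[X5→φ1] = [F, T]
r3 m[X5→φ3] = [F, T]
r3 m[X5→φ5] = [F, T]
r3 m[X5→φ6] = [F, T]
r3 m[X5→φ9] = [F, T]
r3 m[X15→φ3] = [F, T]
r3 m[X15→φ8] = [T, T]
r4 m[φ0→X4] = [T, F]
r4 m[φ0→X5] = [F, T]
r4 m[φ1→X12] = [F, T]
r4 m[φ1→X5] = [T, T]
r4 m[φ2→X4] = [T, T]
r4 m[φ2→X9] = [T, T]
r4 m[φ3→X5] = [F, T]
r4 m[φ3→X15] = [T, T]
r4 m[φ4→X11] = [T, F]
r4 m[φ4→X9] = [T, T]
r4 m[φ5→X14] = [T, T]
r4 m[φ5→X5] = [F, T]
r4 m[φ6→X11] = [T, F]
r4 m[φ6→X5] = [F, T]
r4 m[φ7→X4] = [T, T]
r4 m[φ7→X14] = [T, T]
r4 m[φ8→X4] = [T, F]
r4 m[φ8→X15] = [F, T]
r4 m[φ9→X14] = [F, T]
r4 m[φ9→X5] = [T, T]
r4 m[X4→φ0] = [T, F]
r4 m[X4→φ2] = [T, F]
r4 m[X4→φ7] = [T, F]
r4 m[X4→φ8] = [T, F]
r4 m[X12→φ1] = [T, T]
r4 m[X11→φ4] = [T, F]
r4 m[X11→φ6] = [T, F]
r4 m[X14→φ5] = [F, T]
r4 m[X14→φ7] = [F, T]
r4 m[X14→φ9] = [T, T]
r4 m[X9→φ2] = [T, T]
r4 m[X9→φ4] = [T, T]
r4 m[X5→φ0] = [F, T]
r4 m[X5→φ1] = [F, T]
r4 m[X5→φ3] = [F, T]
r4 m[X5→φ5] = [F, T]
r4 m[X5→φ6] = [F, T]
r4 m[X5→φ9] = [F, T]
r4 m[X15→φ3] = [F, T]
r4 m[X15→φ8] = [T, T]
fixed point reached at round 4

message @ round 4 = [F, T]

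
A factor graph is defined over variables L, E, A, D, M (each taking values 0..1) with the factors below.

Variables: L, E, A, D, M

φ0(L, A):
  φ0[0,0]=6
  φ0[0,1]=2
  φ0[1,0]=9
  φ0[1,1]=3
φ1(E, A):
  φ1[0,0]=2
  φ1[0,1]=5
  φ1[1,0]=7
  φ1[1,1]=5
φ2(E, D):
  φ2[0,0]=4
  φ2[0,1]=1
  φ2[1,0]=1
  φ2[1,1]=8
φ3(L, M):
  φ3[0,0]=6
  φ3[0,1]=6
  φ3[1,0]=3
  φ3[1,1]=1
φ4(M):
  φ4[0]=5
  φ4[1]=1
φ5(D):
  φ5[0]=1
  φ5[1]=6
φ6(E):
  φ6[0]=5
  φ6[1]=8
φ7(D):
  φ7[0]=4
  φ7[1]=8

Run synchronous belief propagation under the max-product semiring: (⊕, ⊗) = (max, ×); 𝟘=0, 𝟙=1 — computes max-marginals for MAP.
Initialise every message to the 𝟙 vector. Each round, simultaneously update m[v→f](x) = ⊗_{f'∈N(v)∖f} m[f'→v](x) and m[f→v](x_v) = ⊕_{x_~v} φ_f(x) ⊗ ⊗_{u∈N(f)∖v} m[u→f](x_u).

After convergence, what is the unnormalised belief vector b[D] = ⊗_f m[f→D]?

b[D] = [40320, 3870720]

init: all messages = 𝟙 over 2 values
r1 m[φ0→L] = [6, 9]
r1 m[φ0→A] = [9, 3]
r1 m[φ1→E] = [5, 7]
r1 m[φ1→A] = [7, 5]
r1 m[φ2→E] = [4, 8]
r1 m[φ2→D] = [4, 8]
r1 m[φ3→L] = [6, 3]
r1 m[φ3→M] = [6, 6]
r1 m[φ4→M] = [5, 1]
r1 m[φ5→D] = [1, 6]
r1 m[φ6→E] = [5, 8]
r1 m[φ7→D] = [4, 8]
r1 m[L→φ0] = [1, 1]
r1 m[L→φ3] = [1, 1]
r1 m[E→φ1] = [1, 1]
r1 m[E→φ2] = [1, 1]
r1 m[E→φ6] = [1, 1]
r1 m[A→φ0] = [1, 1]
r1 m[A→φ1] = [1, 1]
r1 m[D→φ2] = [1, 1]
r1 m[D→φ5] = [1, 1]
r1 m[D→φ7] = [1, 1]
r1 m[M→φ3] = [1, 1]
r1 m[M→φ4] = [1, 1]
r2 m[φ0→L] = [6, 9]
r2 m[φ0→A] = [9, 3]
r2 m[φ1→E] = [5, 7]
r2 m[φ1→A] = [7, 5]
r2 m[φ2→E] = [4, 8]
r2 m[φ2→D] = [4, 8]
r2 m[φ3→L] = [6, 3]
r2 m[φ3→M] = [6, 6]
r2 m[φ4→M] = [5, 1]
r2 m[φ5→D] = [1, 6]
r2 m[φ6→E] = [5, 8]
r2 m[φ7→D] = [4, 8]
r2 m[L→φ0] = [6, 3]
r2 m[L→φ3] = [6, 9]
r2 m[E→φ1] = [20, 64]
r2 m[E→φ2] = [25, 56]
r2 m[E→φ6] = [20, 56]
r2 m[A→φ0] = [7, 5]
r2 m[A→φ1] = [9, 3]
r2 m[D→φ2] = [4, 48]
r2 m[D→φ5] = [16, 64]
r2 m[D→φ7] = [4, 48]
r2 m[M→φ3] = [5, 1]
r2 m[M→φ4] = [6, 6]
r3 m[φ0→L] = [42, 63]
r3 m[φ0→A] = [36, 12]
r3 m[φ1→E] = [18, 63]
r3 m[φ1→A] = [448, 320]
r3 m[φ2→E] = [48, 384]
r3 m[φ2→D] = [100, 448]
r3 m[φ3→L] = [30, 15]
r3 m[φ3→M] = [36, 36]
r3 m[φ4→M] = [5, 1]
r3 m[φ5→D] = [1, 6]
r3 m[φ6→E] = [5, 8]
r3 m[φ7→D] = [4, 8]
r3 m[L→φ0] = [6, 3]
r3 m[L→φ3] = [6, 9]
r3 m[E→φ1] = [20, 64]
r3 m[E→φ2] = [25, 56]
r3 m[E→φ6] = [20, 56]
r3 m[A→φ0] = [7, 5]
r3 m[A→φ1] = [9, 3]
r3 m[D→φ2] = [4, 48]
r3 m[D→φ5] = [16, 64]
r3 m[D→φ7] = [4, 48]
r3 m[M→φ3] = [5, 1]
r3 m[M→φ4] = [6, 6]
r4 m[φ0→L] = [42, 63]
r4 m[φ0→A] = [36, 12]
r4 m[φ1→E] = [18, 63]
r4 m[φ1→A] = [448, 320]
r4 m[φ2→E] = [48, 384]
r4 m[φ2→D] = [100, 448]
r4 m[φ3→L] = [30, 15]
r4 m[φ3→M] = [36, 36]
r4 m[φ4→M] = [5, 1]
r4 m[φ5→D] = [1, 6]
r4 m[φ6→E] = [5, 8]
r4 m[φ7→D] = [4, 8]
r4 m[L→φ0] = [30, 15]
r4 m[L→φ3] = [42, 63]
r4 m[E→φ1] = [240, 3072]
r4 m[E→φ2] = [90, 504]
r4 m[E→φ6] = [864, 24192]
r4 m[A→φ0] = [448, 320]
r4 m[A→φ1] = [36, 12]
r4 m[D→φ2] = [4, 48]
r4 m[D→φ5] = [400, 3584]
r4 m[D→φ7] = [100, 2688]
r4 m[M→φ3] = [5, 1]
r4 m[M→φ4] = [36, 36]
r5 m[φ0→L] = [2688, 4032]
r5 m[φ0→A] = [180, 60]
r5 m[φ1→E] = [72, 252]
r5 m[φ1→A] = [21504, 15360]
r5 m[φ2→E] = [48, 384]
r5 m[φ2→D] = [504, 4032]
r5 m[φ3→L] = [30, 15]
r5 m[φ3→M] = [252, 252]
r5 m[φ4→M] = [5, 1]
r5 m[φ5→D] = [1, 6]
r5 m[φ6→E] = [5, 8]
r5 m[φ7→D] = [4, 8]
r5 m[L→φ0] = [30, 15]
r5 m[L→φ3] = [42, 63]
r5 m[E→φ1] = [240, 3072]
r5 m[E→φ2] = [90, 504]
r5 m[E→φ6] = [864, 24192]
r5 m[A→φ0] = [448, 320]
r5 m[A→φ1] = [36, 12]
r5 m[D→φ2] = [4, 48]
r5 m[D→φ5] = [400, 3584]
r5 m[D→φ7] = [100, 2688]
r5 m[M→φ3] = [5, 1]
r5 m[M→φ4] = [36, 36]
r6 m[φ0→L] = [2688, 4032]
r6 m[φ0→A] = [180, 60]
r6 m[φ1→E] = [72, 252]
r6 m[φ1→A] = [21504, 15360]
r6 m[φ2→E] = [48, 384]
r6 m[φ2→D] = [504, 4032]
r6 m[φ3→L] = [30, 15]
r6 m[φ3→M] = [252, 252]
r6 m[φ4→M] = [5, 1]
r6 m[φ5→D] = [1, 6]
r6 m[φ6→E] = [5, 8]
r6 m[φ7→D] = [4, 8]
r6 m[L→φ0] = [30, 15]
r6 m[L→φ3] = [2688, 4032]
r6 m[E→φ1] = [240, 3072]
r6 m[E→φ2] = [360, 2016]
r6 m[E→φ6] = [3456, 96768]
r6 m[A→φ0] = [21504, 15360]
r6 m[A→φ1] = [180, 60]
r6 m[D→φ2] = [4, 48]
r6 m[D→φ5] = [2016, 32256]
r6 m[D→φ7] = [504, 24192]
r6 m[M→φ3] = [5, 1]
r6 m[M→φ4] = [252, 252]
r7 m[φ0→L] = [129024, 193536]
r7 m[φ0→A] = [180, 60]
r7 m[φ1→E] = [360, 1260]
r7 m[φ1→A] = [21504, 15360]
r7 m[φ2→E] = [48, 384]
r7 m[φ2→D] = [2016, 16128]
r7 m[φ3→L] = [30, 15]
r7 m[φ3→M] = [16128, 16128]
r7 m[φ4→M] = [5, 1]
r7 m[φ5→D] = [1, 6]
r7 m[φ6→E] = [5, 8]
r7 m[φ7→D] = [4, 8]
r7 m[L→φ0] = [30, 15]
r7 m[L→φ3] = [2688, 4032]
r7 m[E→φ1] = [240, 3072]
r7 m[E→φ2] = [360, 2016]
r7 m[E→φ6] = [3456, 96768]
r7 m[A→φ0] = [21504, 15360]
r7 m[A→φ1] = [180, 60]
r7 m[D→φ2] = [4, 48]
r7 m[D→φ5] = [2016, 32256]
r7 m[D→φ7] = [504, 24192]
r7 m[M→φ3] = [5, 1]
r7 m[M→φ4] = [252, 252]
r8 m[φ0→L] = [129024, 193536]
r8 m[φ0→A] = [180, 60]
r8 m[φ1→E] = [360, 1260]
r8 m[φ1→A] = [21504, 15360]
r8 m[φ2→E] = [48, 384]
r8 m[φ2→D] = [2016, 16128]
r8 m[φ3→L] = [30, 15]
r8 m[φ3→M] = [16128, 16128]
r8 m[φ4→M] = [5, 1]
r8 m[φ5→D] = [1, 6]
r8 m[φ6→E] = [5, 8]
r8 m[φ7→D] = [4, 8]
r8 m[L→φ0] = [30, 15]
r8 m[L→φ3] = [129024, 193536]
r8 m[E→φ1] = [240, 3072]
r8 m[E→φ2] = [1800, 10080]
r8 m[E→φ6] = [17280, 483840]
r8 m[A→φ0] = [21504, 15360]
r8 m[A→φ1] = [180, 60]
r8 m[D→φ2] = [4, 48]
r8 m[D→φ5] = [8064, 129024]
r8 m[D→φ7] = [2016, 96768]
r8 m[M→φ3] = [5, 1]
r8 m[M→φ4] = [16128, 16128]
r9 m[φ0→L] = [129024, 193536]
r9 m[φ0→A] = [180, 60]
r9 m[φ1→E] = [360, 1260]
r9 m[φ1→A] = [21504, 15360]
r9 m[φ2→E] = [48, 384]
r9 m[φ2→D] = [10080, 80640]
r9 m[φ3→L] = [30, 15]
r9 m[φ3→M] = [774144, 774144]
r9 m[φ4→M] = [5, 1]
r9 m[φ5→D] = [1, 6]
r9 m[φ6→E] = [5, 8]
r9 m[φ7→D] = [4, 8]
r9 m[L→φ0] = [30, 15]
r9 m[L→φ3] = [129024, 193536]
r9 m[E→φ1] = [240, 3072]
r9 m[E→φ2] = [1800, 10080]
r9 m[E→φ6] = [17280, 483840]
r9 m[A→φ0] = [21504, 15360]
r9 m[A→φ1] = [180, 60]
r9 m[D→φ2] = [4, 48]
r9 m[D→φ5] = [8064, 129024]
r9 m[D→φ7] = [2016, 96768]
r9 m[M→φ3] = [5, 1]
r9 m[M→φ4] = [16128, 16128]
r10 m[φ0→L] = [129024, 193536]
r10 m[φ0→A] = [180, 60]
r10 m[φ1→E] = [360, 1260]
r10 m[φ1→A] = [21504, 15360]
r10 m[φ2→E] = [48, 384]
r10 m[φ2→D] = [10080, 80640]
r10 m[φ3→L] = [30, 15]
r10 m[φ3→M] = [774144, 774144]
r10 m[φ4→M] = [5, 1]
r10 m[φ5→D] = [1, 6]
r10 m[φ6→E] = [5, 8]
r10 m[φ7→D] = [4, 8]
r10 m[L→φ0] = [30, 15]
r10 m[L→φ3] = [129024, 193536]
r10 m[E→φ1] = [240, 3072]
r10 m[E→φ2] = [1800, 10080]
r10 m[E→φ6] = [17280, 483840]
r10 m[A→φ0] = [21504, 15360]
r10 m[A→φ1] = [180, 60]
r10 m[D→φ2] = [4, 48]
r10 m[D→φ5] = [40320, 645120]
r10 m[D→φ7] = [10080, 483840]
r10 m[M→φ3] = [5, 1]
r10 m[M→φ4] = [774144, 774144]
r11 m[φ0→L] = [129024, 193536]
r11 m[φ0→A] = [180, 60]
r11 m[φ1→E] = [360, 1260]
r11 m[φ1→A] = [21504, 15360]
r11 m[φ2→E] = [48, 384]
r11 m[φ2→D] = [10080, 80640]
r11 m[φ3→L] = [30, 15]
r11 m[φ3→M] = [774144, 774144]
r11 m[φ4→M] = [5, 1]
r11 m[φ5→D] = [1, 6]
r11 m[φ6→E] = [5, 8]
r11 m[φ7→D] = [4, 8]
r11 m[L→φ0] = [30, 15]
r11 m[L→φ3] = [129024, 193536]
r11 m[E→φ1] = [240, 3072]
r11 m[E→φ2] = [1800, 10080]
r11 m[E→φ6] = [17280, 483840]
r11 m[A→φ0] = [21504, 15360]
r11 m[A→φ1] = [180, 60]
r11 m[D→φ2] = [4, 48]
r11 m[D→φ5] = [40320, 645120]
r11 m[D→φ7] = [10080, 483840]
r11 m[M→φ3] = [5, 1]
r11 m[M→φ4] = [774144, 774144]
fixed point reached at round 11
b[D] = ⊗ incoming = [40320, 3870720]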